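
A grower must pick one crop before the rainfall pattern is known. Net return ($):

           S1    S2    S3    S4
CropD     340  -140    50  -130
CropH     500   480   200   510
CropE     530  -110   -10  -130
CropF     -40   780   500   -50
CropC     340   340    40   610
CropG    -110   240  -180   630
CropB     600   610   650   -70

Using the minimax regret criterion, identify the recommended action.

CropH

Column bests: S1=600, S2=780, S3=650, S4=630.
CropD regrets: 260, 920, 600, 760 → max 920
CropH regrets: 100, 300, 450, 120 → max 450
CropE regrets: 70, 890, 660, 760 → max 890
CropF regrets: 640, 0, 150, 680 → max 680
CropC regrets: 260, 440, 610, 20 → max 610
CropG regrets: 710, 540, 830, 0 → max 830
CropB regrets: 0, 170, 0, 700 → max 700
Smallest max regret = 450 → CropH.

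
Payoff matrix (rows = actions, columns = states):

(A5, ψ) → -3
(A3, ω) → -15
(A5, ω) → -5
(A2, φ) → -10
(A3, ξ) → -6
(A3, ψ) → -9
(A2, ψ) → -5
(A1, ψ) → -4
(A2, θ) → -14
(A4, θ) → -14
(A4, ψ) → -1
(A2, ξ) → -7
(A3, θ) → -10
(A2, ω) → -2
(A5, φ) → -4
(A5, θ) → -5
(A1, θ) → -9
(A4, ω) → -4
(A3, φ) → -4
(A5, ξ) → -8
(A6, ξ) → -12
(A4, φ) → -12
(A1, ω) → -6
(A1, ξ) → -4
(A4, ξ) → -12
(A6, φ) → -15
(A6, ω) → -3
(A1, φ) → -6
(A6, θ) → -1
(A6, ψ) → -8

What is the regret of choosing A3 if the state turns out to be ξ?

Best payoff under ξ is -4.
Regret = -4 − (-6) = 2.

2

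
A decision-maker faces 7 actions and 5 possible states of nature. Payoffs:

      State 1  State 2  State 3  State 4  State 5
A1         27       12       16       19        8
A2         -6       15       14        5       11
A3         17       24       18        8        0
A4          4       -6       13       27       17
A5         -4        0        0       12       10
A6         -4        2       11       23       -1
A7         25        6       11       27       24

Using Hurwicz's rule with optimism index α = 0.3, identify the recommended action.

A1

A1: 0.3·27 + 0.7·8 = 13.7
A2: 0.3·15 + 0.7·(-6) = 0.3
A3: 0.3·24 + 0.7·0 = 7.2
A4: 0.3·27 + 0.7·(-6) = 3.9
A5: 0.3·12 + 0.7·(-4) = 0.8
A6: 0.3·23 + 0.7·(-4) = 4.1
A7: 0.3·27 + 0.7·6 = 12.3
Highest Hurwicz score = 13.7 → A1.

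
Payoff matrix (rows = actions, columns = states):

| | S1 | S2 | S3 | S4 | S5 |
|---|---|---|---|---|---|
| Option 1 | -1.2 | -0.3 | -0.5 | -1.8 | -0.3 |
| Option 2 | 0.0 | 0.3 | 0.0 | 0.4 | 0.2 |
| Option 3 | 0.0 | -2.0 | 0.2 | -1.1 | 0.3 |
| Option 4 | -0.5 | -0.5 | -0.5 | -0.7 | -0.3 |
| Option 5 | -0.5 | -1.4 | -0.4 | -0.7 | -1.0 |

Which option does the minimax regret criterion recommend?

Column bests: S1=0.0, S2=0.3, S3=0.2, S4=0.4, S5=0.3.
Option 1 regrets: 1.2, 0.6, 0.7, 2.2, 0.6 → max 2.2
Option 2 regrets: 0.0, 0.0, 0.2, 0.0, 0.1 → max 0.2
Option 3 regrets: 0.0, 2.3, 0.0, 1.5, 0.0 → max 2.3
Option 4 regrets: 0.5, 0.8, 0.7, 1.1, 0.6 → max 1.1
Option 5 regrets: 0.5, 1.7, 0.6, 1.1, 1.3 → max 1.7
Smallest max regret = 0.2 → Option 2.

Option 2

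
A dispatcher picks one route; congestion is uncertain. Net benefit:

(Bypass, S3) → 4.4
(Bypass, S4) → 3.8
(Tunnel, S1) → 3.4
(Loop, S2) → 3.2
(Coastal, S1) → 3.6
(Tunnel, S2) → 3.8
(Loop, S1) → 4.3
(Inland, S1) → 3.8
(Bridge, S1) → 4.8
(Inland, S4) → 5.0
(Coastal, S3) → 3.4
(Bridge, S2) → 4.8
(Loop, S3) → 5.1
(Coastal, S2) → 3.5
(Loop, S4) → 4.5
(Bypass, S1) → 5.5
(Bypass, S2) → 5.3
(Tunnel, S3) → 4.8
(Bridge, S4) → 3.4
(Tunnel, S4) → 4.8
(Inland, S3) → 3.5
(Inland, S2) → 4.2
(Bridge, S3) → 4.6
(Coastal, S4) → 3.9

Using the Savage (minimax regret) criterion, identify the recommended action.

Column bests: S1=5.5, S2=5.3, S3=5.1, S4=5.0.
Tunnel regrets: 2.1, 1.5, 0.3, 0.2 → max 2.1
Bridge regrets: 0.7, 0.5, 0.5, 1.6 → max 1.6
Coastal regrets: 1.9, 1.8, 1.7, 1.1 → max 1.9
Bypass regrets: 0.0, 0.0, 0.7, 1.2 → max 1.2
Loop regrets: 1.2, 2.1, 0.0, 0.5 → max 2.1
Inland regrets: 1.7, 1.1, 1.6, 0.0 → max 1.7
Smallest max regret = 1.2 → Bypass.

Bypass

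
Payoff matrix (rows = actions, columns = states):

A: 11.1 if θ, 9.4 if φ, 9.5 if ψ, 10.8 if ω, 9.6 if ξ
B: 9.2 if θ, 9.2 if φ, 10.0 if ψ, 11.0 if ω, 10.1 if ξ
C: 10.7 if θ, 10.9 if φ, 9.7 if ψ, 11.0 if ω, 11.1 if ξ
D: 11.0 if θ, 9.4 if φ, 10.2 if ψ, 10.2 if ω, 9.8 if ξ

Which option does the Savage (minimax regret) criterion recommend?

C

Column bests: θ=11.1, φ=10.9, ψ=10.2, ω=11.0, ξ=11.1.
A regrets: 0.0, 1.5, 0.7, 0.2, 1.5 → max 1.5
B regrets: 1.9, 1.7, 0.2, 0.0, 1.0 → max 1.9
C regrets: 0.4, 0.0, 0.5, 0.0, 0.0 → max 0.5
D regrets: 0.1, 1.5, 0.0, 0.8, 1.3 → max 1.5
Smallest max regret = 0.5 → C.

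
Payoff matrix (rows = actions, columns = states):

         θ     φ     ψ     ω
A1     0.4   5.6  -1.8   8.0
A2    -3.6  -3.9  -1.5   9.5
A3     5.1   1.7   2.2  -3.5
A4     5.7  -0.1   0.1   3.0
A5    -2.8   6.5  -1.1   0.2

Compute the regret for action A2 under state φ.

Best payoff under φ is 6.5.
Regret = 6.5 − (-3.9) = 10.4.

10.4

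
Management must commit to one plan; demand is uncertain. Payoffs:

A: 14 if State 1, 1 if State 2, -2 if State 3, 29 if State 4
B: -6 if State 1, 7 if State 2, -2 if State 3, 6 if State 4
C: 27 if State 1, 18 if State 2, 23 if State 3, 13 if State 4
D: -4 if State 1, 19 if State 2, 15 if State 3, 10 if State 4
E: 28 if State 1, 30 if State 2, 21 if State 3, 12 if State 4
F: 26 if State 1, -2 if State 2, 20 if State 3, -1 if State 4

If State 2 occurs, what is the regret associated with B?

Best payoff under State 2 is 30.
Regret = 30 − 7 = 23.

23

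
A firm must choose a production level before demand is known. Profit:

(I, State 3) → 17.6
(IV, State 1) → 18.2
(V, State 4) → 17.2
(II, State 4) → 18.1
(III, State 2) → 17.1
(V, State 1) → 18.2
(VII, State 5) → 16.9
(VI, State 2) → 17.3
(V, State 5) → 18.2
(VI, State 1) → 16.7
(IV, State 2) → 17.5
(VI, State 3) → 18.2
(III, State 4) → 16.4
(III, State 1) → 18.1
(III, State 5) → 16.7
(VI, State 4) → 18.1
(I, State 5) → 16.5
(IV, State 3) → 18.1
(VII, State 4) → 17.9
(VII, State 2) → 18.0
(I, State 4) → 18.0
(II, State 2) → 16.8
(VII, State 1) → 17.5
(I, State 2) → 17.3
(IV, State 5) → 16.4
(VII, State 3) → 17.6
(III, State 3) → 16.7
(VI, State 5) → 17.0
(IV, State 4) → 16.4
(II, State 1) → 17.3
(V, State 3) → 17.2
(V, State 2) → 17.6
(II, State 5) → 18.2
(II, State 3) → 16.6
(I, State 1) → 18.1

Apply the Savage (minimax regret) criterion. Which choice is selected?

Column bests: State 1=18.2, State 2=18.0, State 3=18.2, State 4=18.1, State 5=18.2.
I regrets: 0.1, 0.7, 0.6, 0.1, 1.7 → max 1.7
II regrets: 0.9, 1.2, 1.6, 0.0, 0.0 → max 1.6
III regrets: 0.1, 0.9, 1.5, 1.7, 1.5 → max 1.7
IV regrets: 0.0, 0.5, 0.1, 1.7, 1.8 → max 1.8
V regrets: 0.0, 0.4, 1.0, 0.9, 0.0 → max 1.0
VI regrets: 1.5, 0.7, 0.0, 0.0, 1.2 → max 1.5
VII regrets: 0.7, 0.0, 0.6, 0.2, 1.3 → max 1.3
Smallest max regret = 1.0 → V.

V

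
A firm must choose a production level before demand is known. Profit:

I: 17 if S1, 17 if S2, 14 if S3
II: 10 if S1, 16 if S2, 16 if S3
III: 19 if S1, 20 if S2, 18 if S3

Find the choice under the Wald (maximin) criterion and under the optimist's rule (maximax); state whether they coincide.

maximin → III; maximax → III (agree)

Row minima: I=14, II=10, III=18
Best worst-case = 18 → III.
Row maxima: I=17, II=16, III=20
Best best-case = 20 → III.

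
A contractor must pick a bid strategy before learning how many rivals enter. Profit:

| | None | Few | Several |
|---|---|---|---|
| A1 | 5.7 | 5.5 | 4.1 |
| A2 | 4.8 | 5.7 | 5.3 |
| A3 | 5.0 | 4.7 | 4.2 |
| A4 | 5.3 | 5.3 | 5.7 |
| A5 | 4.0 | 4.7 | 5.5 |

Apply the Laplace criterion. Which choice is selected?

A4

Row averages: A1=5.1, A2=79/15, A3=139/30, A4=163/30, A5=71/15
Highest average = 163/30 → A4.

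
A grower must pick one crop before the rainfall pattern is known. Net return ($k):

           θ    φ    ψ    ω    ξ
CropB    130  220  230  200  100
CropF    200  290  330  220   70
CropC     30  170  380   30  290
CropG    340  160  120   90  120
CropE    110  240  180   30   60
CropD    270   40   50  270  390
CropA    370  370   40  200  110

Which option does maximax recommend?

Row maxima: CropB=230, CropF=330, CropC=380, CropG=340, CropE=240, CropD=390, CropA=370
Best best-case = 390 → CropD.

CropD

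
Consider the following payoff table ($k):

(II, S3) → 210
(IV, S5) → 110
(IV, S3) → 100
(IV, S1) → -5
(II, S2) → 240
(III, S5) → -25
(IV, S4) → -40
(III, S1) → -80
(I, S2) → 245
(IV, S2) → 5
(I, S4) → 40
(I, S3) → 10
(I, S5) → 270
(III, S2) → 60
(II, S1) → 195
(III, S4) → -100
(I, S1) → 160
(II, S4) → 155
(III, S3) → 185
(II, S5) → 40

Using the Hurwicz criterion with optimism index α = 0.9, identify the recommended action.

I

I: 0.9·270 + 0.1·10 = 244
II: 0.9·240 + 0.1·40 = 220
III: 0.9·185 + 0.1·(-100) = 156.5
IV: 0.9·110 + 0.1·(-40) = 95
Highest Hurwicz score = 244 → I.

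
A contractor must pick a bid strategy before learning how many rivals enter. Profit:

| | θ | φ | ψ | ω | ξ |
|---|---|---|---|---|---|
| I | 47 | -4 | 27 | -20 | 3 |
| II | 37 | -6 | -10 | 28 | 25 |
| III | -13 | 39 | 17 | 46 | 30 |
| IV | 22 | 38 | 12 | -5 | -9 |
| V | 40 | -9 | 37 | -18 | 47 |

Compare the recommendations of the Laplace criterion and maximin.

laplace → III; maximin → IV (disagree)

Row averages: I=10.6, II=14.8, III=23.8, IV=11.6, V=19.4
Highest average = 23.8 → III.
Row minima: I=-20, II=-10, III=-13, IV=-9, V=-18
Best worst-case = -9 → IV.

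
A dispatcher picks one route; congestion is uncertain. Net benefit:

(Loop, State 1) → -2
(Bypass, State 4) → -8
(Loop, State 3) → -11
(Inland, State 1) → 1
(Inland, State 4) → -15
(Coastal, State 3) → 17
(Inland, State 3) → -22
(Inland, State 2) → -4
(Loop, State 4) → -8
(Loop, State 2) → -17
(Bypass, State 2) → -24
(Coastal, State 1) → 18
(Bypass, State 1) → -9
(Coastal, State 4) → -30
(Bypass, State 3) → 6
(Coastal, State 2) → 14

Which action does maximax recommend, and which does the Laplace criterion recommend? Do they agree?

maximax → Coastal; laplace → Coastal (agree)

Row maxima: Bypass=6, Loop=-2, Inland=1, Coastal=18
Best best-case = 18 → Coastal.
Row averages: Bypass=-8.75, Loop=-9.5, Inland=-10, Coastal=4.75
Highest average = 4.75 → Coastal.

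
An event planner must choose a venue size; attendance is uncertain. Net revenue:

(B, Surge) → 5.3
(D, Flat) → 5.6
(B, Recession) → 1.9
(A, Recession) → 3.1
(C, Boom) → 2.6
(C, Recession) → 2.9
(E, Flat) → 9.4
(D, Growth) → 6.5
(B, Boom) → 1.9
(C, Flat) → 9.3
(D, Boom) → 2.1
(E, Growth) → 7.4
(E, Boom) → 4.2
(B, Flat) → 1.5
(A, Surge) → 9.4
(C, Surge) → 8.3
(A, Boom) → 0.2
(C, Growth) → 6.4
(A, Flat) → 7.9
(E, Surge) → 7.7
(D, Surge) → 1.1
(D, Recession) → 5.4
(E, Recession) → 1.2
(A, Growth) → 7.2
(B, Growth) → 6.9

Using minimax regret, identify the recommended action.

C

Column bests: Recession=5.4, Flat=9.4, Growth=7.4, Boom=4.2, Surge=9.4.
A regrets: 2.3, 1.5, 0.2, 4.0, 0.0 → max 4.0
B regrets: 3.5, 7.9, 0.5, 2.3, 4.1 → max 7.9
C regrets: 2.5, 0.1, 1.0, 1.6, 1.1 → max 2.5
D regrets: 0.0, 3.8, 0.9, 2.1, 8.3 → max 8.3
E regrets: 4.2, 0.0, 0.0, 0.0, 1.7 → max 4.2
Smallest max regret = 2.5 → C.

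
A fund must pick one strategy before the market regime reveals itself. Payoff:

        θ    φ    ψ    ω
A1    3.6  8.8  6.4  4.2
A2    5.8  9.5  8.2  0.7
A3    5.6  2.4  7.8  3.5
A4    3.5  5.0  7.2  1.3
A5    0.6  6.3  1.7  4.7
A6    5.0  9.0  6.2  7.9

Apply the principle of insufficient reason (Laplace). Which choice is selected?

A6

Row averages: A1=5.75, A2=6.05, A3=4.825, A4=4.25, A5=3.325, A6=7.025
Highest average = 7.025 → A6.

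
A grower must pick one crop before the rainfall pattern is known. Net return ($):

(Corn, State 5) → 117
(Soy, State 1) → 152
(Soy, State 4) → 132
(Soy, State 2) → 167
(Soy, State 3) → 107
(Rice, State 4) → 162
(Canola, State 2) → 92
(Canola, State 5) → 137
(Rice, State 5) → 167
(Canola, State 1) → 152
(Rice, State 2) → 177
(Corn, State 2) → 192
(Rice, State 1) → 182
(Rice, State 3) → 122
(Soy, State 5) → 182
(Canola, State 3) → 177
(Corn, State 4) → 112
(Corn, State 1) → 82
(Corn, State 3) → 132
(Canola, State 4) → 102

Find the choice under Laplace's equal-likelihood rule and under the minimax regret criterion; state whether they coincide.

laplace → Rice; minimax regret → Rice (agree)

Row averages: Soy=148, Rice=162, Corn=127, Canola=132
Highest average = 162 → Rice.
Column bests: State 1=182, State 2=192, State 3=177, State 4=162, State 5=182.
Soy regrets: 30, 25, 70, 30, 0 → max 70
Rice regrets: 0, 15, 55, 0, 15 → max 55
Corn regrets: 100, 0, 45, 50, 65 → max 100
Canola regrets: 30, 100, 0, 60, 45 → max 100
Smallest max regret = 55 → Rice.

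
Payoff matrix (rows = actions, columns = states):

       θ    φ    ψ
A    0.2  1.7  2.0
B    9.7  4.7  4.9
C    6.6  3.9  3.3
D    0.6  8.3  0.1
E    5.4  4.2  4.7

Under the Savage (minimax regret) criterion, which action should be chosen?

Column bests: θ=9.7, φ=8.3, ψ=4.9.
A regrets: 9.5, 6.6, 2.9 → max 9.5
B regrets: 0.0, 3.6, 0.0 → max 3.6
C regrets: 3.1, 4.4, 1.6 → max 4.4
D regrets: 9.1, 0.0, 4.8 → max 9.1
E regrets: 4.3, 4.1, 0.2 → max 4.3
Smallest max regret = 3.6 → B.

B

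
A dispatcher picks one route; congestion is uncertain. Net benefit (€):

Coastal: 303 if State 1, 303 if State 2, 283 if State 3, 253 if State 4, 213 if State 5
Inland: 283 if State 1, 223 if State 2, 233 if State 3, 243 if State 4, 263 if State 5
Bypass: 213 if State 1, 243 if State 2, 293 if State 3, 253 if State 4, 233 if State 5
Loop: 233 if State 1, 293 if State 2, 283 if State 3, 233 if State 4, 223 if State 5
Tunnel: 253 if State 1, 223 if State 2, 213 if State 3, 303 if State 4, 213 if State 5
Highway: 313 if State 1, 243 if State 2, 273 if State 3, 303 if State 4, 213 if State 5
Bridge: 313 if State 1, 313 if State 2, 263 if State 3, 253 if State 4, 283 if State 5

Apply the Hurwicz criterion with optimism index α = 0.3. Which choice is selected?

Coastal: 0.3·303 + 0.7·213 = 240
Inland: 0.3·283 + 0.7·223 = 241
Bypass: 0.3·293 + 0.7·213 = 237
Loop: 0.3·293 + 0.7·223 = 244
Tunnel: 0.3·303 + 0.7·213 = 240
Highway: 0.3·313 + 0.7·213 = 243
Bridge: 0.3·313 + 0.7·253 = 271
Highest Hurwicz score = 271 → Bridge.

Bridge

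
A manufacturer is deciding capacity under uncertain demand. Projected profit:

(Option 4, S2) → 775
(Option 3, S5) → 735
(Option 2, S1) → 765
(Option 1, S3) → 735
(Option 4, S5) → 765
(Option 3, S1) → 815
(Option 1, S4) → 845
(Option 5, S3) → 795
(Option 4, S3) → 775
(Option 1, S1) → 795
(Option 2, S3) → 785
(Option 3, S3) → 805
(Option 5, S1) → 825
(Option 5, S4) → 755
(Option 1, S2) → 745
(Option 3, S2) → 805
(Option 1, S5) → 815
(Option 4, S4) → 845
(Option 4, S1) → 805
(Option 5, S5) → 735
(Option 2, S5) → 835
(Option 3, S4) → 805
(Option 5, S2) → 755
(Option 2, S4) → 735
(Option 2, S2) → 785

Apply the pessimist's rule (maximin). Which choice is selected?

Option 4

Row minima: Option 1=735, Option 2=735, Option 3=735, Option 4=765, Option 5=735
Best worst-case = 765 → Option 4.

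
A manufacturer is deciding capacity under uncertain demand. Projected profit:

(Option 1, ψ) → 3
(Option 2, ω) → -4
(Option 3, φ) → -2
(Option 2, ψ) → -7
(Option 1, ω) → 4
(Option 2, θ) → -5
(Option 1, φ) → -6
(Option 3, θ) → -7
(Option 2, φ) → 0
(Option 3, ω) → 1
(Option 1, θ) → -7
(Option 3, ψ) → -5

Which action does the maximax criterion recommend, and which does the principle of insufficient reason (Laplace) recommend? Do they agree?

Row maxima: Option 1=4, Option 2=0, Option 3=1
Best best-case = 4 → Option 1.
Row averages: Option 1=-1.5, Option 2=-4, Option 3=-3.25
Highest average = -1.5 → Option 1.

maximax → Option 1; laplace → Option 1 (agree)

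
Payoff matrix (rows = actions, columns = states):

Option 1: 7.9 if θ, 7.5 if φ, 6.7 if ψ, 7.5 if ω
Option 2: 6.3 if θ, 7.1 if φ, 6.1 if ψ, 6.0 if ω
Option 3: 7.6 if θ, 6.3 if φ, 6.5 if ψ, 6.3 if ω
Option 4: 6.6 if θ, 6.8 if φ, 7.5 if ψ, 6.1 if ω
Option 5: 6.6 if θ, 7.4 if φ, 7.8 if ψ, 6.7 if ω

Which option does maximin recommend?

Row minima: Option 1=6.7, Option 2=6.0, Option 3=6.3, Option 4=6.1, Option 5=6.6
Best worst-case = 6.7 → Option 1.

Option 1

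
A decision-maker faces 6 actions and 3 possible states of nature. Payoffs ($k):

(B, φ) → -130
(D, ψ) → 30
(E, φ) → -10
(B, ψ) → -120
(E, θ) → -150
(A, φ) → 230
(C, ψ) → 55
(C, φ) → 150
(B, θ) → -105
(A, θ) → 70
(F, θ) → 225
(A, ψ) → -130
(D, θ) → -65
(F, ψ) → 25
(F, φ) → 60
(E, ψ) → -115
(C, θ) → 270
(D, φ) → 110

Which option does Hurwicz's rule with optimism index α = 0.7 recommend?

A: 0.7·230 + 0.3·(-130) = 122
B: 0.7·(-105) + 0.3·(-130) = -112.5
C: 0.7·270 + 0.3·55 = 205.5
D: 0.7·110 + 0.3·(-65) = 57.5
E: 0.7·(-10) + 0.3·(-150) = -52
F: 0.7·225 + 0.3·25 = 165
Highest Hurwicz score = 205.5 → C.

C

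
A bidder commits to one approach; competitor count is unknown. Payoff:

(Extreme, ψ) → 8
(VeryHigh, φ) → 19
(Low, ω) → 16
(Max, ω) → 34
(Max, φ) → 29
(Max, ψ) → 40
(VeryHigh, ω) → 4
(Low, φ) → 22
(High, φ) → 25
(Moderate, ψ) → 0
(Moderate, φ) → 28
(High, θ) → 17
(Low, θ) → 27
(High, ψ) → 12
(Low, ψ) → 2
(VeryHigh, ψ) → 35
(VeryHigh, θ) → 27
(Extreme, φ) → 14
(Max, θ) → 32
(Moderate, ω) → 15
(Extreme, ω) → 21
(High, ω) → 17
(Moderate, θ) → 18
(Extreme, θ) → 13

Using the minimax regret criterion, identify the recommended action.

Column bests: θ=32, φ=29, ψ=40, ω=34.
Low regrets: 5, 7, 38, 18 → max 38
Moderate regrets: 14, 1, 40, 19 → max 40
High regrets: 15, 4, 28, 17 → max 28
VeryHigh regrets: 5, 10, 5, 30 → max 30
Extreme regrets: 19, 15, 32, 13 → max 32
Max regrets: 0, 0, 0, 0 → max 0
Smallest max regret = 0 → Max.

Max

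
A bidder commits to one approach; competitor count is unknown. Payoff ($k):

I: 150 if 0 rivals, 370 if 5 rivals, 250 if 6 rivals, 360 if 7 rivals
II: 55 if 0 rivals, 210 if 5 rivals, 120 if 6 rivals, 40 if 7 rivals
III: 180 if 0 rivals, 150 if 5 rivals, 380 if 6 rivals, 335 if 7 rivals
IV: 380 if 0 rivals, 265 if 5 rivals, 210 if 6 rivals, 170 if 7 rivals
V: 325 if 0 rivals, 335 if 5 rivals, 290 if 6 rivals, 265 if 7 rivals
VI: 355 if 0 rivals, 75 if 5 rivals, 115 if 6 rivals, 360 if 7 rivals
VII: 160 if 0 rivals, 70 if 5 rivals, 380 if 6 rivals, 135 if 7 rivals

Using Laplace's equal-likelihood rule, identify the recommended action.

Row averages: I=282.5, II=106.25, III=261.25, IV=256.25, V=303.75, VI=226.25, VII=186.25
Highest average = 303.75 → V.

V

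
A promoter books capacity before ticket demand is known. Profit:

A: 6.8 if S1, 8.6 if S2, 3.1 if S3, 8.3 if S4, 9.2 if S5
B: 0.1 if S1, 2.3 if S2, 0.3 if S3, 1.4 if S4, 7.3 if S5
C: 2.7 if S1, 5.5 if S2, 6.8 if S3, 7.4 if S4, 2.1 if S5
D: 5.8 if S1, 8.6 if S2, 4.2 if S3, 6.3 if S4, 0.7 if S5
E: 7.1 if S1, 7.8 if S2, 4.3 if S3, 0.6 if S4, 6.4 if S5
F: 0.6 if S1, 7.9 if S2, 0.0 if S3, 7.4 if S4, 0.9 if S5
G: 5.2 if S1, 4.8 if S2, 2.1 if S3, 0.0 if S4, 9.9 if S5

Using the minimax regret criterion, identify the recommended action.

Column bests: S1=7.1, S2=8.6, S3=6.8, S4=8.3, S5=9.9.
A regrets: 0.3, 0.0, 3.7, 0.0, 0.7 → max 3.7
B regrets: 7.0, 6.3, 6.5, 6.9, 2.6 → max 7.0
C regrets: 4.4, 3.1, 0.0, 0.9, 7.8 → max 7.8
D regrets: 1.3, 0.0, 2.6, 2.0, 9.2 → max 9.2
E regrets: 0.0, 0.8, 2.5, 7.7, 3.5 → max 7.7
F regrets: 6.5, 0.7, 6.8, 0.9, 9.0 → max 9.0
G regrets: 1.9, 3.8, 4.7, 8.3, 0.0 → max 8.3
Smallest max regret = 3.7 → A.

A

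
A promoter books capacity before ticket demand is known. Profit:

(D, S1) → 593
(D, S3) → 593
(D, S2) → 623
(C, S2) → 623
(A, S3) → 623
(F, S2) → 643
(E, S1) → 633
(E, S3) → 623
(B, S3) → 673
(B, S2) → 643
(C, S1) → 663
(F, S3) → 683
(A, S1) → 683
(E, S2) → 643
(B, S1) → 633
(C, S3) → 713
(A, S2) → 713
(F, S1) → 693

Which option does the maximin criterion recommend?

F

Row minima: A=623, B=633, C=623, D=593, E=623, F=643
Best worst-case = 643 → F.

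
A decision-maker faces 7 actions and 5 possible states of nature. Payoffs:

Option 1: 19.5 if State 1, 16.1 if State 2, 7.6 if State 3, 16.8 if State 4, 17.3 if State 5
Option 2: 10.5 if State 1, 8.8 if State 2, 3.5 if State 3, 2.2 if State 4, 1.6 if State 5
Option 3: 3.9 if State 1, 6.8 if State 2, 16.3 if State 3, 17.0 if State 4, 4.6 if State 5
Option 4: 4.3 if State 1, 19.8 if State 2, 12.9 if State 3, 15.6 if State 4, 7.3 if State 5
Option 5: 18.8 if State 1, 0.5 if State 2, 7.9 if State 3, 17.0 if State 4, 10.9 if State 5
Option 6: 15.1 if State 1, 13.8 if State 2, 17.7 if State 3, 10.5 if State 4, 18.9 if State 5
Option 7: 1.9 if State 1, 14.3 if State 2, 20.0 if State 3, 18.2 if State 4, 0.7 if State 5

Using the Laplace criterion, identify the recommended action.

Row averages: Option 1=15.46, Option 2=5.32, Option 3=9.72, Option 4=11.98, Option 5=11.02, Option 6=15.2, Option 7=11.02
Highest average = 15.46 → Option 1.

Option 1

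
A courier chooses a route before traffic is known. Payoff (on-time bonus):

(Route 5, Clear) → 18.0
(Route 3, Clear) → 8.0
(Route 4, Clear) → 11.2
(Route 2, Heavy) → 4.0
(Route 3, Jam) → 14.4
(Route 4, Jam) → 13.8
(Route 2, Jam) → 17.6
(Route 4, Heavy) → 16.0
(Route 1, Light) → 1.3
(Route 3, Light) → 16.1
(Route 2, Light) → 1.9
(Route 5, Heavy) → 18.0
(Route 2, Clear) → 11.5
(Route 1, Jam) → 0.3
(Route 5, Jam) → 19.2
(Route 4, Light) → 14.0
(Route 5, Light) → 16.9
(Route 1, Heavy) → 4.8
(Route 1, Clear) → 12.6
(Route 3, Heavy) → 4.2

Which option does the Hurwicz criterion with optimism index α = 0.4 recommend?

Route 1: 0.4·12.6 + 0.6·0.3 = 5.22
Route 2: 0.4·17.6 + 0.6·1.9 = 8.18
Route 3: 0.4·16.1 + 0.6·4.2 = 8.96
Route 4: 0.4·16.0 + 0.6·11.2 = 13.12
Route 5: 0.4·19.2 + 0.6·16.9 = 17.82
Highest Hurwicz score = 17.82 → Route 5.

Route 5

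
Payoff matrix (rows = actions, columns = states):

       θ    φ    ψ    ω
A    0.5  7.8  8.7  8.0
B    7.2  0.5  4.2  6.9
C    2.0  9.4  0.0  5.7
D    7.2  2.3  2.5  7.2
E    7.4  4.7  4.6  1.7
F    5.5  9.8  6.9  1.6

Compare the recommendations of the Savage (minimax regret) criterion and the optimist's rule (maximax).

Column bests: θ=7.4, φ=9.8, ψ=8.7, ω=8.0.
A regrets: 6.9, 2.0, 0.0, 0.0 → max 6.9
B regrets: 0.2, 9.3, 4.5, 1.1 → max 9.3
C regrets: 5.4, 0.4, 8.7, 2.3 → max 8.7
D regrets: 0.2, 7.5, 6.2, 0.8 → max 7.5
E regrets: 0.0, 5.1, 4.1, 6.3 → max 6.3
F regrets: 1.9, 0.0, 1.8, 6.4 → max 6.4
Smallest max regret = 6.3 → E.
Row maxima: A=8.7, B=7.2, C=9.4, D=7.2, E=7.4, F=9.8
Best best-case = 9.8 → F.

minimax regret → E; maximax → F (disagree)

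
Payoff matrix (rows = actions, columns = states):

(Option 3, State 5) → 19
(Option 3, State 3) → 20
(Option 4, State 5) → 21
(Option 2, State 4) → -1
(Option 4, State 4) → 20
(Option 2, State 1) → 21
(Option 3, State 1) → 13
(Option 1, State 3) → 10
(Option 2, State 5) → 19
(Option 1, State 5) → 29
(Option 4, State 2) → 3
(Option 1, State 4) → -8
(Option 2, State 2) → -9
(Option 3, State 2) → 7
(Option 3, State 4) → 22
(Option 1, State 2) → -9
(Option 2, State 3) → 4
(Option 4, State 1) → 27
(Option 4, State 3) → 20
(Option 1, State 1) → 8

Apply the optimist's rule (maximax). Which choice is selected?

Row maxima: Option 1=29, Option 2=21, Option 3=22, Option 4=27
Best best-case = 29 → Option 1.

Option 1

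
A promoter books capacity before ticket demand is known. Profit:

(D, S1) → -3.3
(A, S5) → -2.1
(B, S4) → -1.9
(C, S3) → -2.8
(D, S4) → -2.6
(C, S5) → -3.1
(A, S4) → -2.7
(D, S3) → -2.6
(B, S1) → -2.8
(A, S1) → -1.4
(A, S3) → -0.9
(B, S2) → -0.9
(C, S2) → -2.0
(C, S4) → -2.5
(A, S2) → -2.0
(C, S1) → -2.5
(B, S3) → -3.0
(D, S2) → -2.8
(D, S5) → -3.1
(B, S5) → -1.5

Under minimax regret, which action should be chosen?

Column bests: S1=-1.4, S2=-0.9, S3=-0.9, S4=-1.9, S5=-1.5.
A regrets: 0.0, 1.1, 0.0, 0.8, 0.6 → max 1.1
B regrets: 1.4, 0.0, 2.1, 0.0, 0.0 → max 2.1
C regrets: 1.1, 1.1, 1.9, 0.6, 1.6 → max 1.9
D regrets: 1.9, 1.9, 1.7, 0.7, 1.6 → max 1.9
Smallest max regret = 1.1 → A.

A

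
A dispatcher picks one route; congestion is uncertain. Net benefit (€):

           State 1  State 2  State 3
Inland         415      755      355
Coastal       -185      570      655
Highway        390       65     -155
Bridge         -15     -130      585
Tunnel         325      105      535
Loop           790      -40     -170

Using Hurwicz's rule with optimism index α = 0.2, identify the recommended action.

Inland: 0.2·755 + 0.8·355 = 435
Coastal: 0.2·655 + 0.8·(-185) = -17
Highway: 0.2·390 + 0.8·(-155) = -46
Bridge: 0.2·585 + 0.8·(-130) = 13
Tunnel: 0.2·535 + 0.8·105 = 191
Loop: 0.2·790 + 0.8·(-170) = 22
Highest Hurwicz score = 435 → Inland.

Inland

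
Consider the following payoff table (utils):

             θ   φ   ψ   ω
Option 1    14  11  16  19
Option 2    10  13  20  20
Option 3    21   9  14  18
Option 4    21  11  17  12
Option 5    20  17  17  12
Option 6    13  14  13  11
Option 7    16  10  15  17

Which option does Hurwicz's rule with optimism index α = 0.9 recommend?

Option 4

Option 1: 0.9·19 + 0.1·11 = 18.2
Option 2: 0.9·20 + 0.1·10 = 19
Option 3: 0.9·21 + 0.1·9 = 19.8
Option 4: 0.9·21 + 0.1·11 = 20
Option 5: 0.9·20 + 0.1·12 = 19.2
Option 6: 0.9·14 + 0.1·11 = 13.7
Option 7: 0.9·17 + 0.1·10 = 16.3
Highest Hurwicz score = 20 → Option 4.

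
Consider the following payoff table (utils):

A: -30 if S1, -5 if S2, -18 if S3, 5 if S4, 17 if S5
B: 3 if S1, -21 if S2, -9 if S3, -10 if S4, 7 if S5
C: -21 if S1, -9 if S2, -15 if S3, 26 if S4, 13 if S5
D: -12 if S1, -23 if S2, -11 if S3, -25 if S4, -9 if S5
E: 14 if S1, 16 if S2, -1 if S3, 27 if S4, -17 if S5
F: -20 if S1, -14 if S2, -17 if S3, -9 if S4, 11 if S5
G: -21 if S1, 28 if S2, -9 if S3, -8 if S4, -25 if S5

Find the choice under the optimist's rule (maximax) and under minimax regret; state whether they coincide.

Row maxima: A=17, B=7, C=26, D=-9, E=27, F=11, G=28
Best best-case = 28 → G.
Column bests: S1=14, S2=28, S3=-1, S4=27, S5=17.
A regrets: 44, 33, 17, 22, 0 → max 44
B regrets: 11, 49, 8, 37, 10 → max 49
C regrets: 35, 37, 14, 1, 4 → max 37
D regrets: 26, 51, 10, 52, 26 → max 52
E regrets: 0, 12, 0, 0, 34 → max 34
F regrets: 34, 42, 16, 36, 6 → max 42
G regrets: 35, 0, 8, 35, 42 → max 42
Smallest max regret = 34 → E.

maximax → G; minimax regret → E (disagree)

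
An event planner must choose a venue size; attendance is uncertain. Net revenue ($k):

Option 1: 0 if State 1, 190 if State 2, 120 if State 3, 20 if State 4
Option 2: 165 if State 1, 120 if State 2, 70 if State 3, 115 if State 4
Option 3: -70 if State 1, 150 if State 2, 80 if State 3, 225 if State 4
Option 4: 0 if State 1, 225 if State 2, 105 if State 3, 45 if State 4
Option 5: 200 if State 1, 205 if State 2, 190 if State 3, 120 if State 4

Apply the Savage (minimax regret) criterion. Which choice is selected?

Option 5

Column bests: State 1=200, State 2=225, State 3=190, State 4=225.
Option 1 regrets: 200, 35, 70, 205 → max 205
Option 2 regrets: 35, 105, 120, 110 → max 120
Option 3 regrets: 270, 75, 110, 0 → max 270
Option 4 regrets: 200, 0, 85, 180 → max 200
Option 5 regrets: 0, 20, 0, 105 → max 105
Smallest max regret = 105 → Option 5.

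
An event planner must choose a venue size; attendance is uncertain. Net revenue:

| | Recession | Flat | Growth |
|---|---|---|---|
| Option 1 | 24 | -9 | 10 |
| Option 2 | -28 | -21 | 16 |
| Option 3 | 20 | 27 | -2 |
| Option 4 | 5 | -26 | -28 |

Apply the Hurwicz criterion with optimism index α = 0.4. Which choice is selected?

Option 1: 0.4·24 + 0.6·(-9) = 4.2
Option 2: 0.4·16 + 0.6·(-28) = -10.4
Option 3: 0.4·27 + 0.6·(-2) = 9.6
Option 4: 0.4·5 + 0.6·(-28) = -14.8
Highest Hurwicz score = 9.6 → Option 3.

Option 3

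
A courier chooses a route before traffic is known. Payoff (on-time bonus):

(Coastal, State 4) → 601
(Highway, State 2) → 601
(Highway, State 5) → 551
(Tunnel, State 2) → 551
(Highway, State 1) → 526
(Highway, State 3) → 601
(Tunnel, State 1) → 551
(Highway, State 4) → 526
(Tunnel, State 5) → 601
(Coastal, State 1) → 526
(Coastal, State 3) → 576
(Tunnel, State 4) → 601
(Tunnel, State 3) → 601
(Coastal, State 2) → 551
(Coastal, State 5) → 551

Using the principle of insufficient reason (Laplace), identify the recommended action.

Row averages: Coastal=561, Tunnel=581, Highway=561
Highest average = 581 → Tunnel.

Tunnel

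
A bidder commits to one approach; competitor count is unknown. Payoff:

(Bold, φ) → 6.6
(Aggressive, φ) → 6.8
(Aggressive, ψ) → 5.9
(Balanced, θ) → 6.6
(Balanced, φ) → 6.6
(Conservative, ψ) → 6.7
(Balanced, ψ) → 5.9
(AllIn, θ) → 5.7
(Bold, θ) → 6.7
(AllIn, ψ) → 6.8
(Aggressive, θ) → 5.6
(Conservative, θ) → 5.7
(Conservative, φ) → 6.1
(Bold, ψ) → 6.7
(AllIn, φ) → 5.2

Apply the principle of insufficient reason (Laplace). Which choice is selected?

Row averages: Conservative=37/6, Balanced=191/30, Aggressive=6.1, Bold=20/3, AllIn=5.9
Highest average = 20/3 → Bold.

Bold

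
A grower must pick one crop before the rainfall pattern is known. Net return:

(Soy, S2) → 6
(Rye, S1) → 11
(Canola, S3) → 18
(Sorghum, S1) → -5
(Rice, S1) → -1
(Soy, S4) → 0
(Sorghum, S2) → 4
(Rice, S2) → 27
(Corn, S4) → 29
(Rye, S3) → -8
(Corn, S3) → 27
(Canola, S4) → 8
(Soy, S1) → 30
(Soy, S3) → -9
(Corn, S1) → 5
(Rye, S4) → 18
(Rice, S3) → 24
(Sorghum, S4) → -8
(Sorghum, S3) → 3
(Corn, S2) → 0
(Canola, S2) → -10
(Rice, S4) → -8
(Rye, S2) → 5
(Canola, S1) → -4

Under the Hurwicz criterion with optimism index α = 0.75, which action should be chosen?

Corn: 0.75·29 + 0.25·0 = 21.75
Soy: 0.75·30 + 0.25·(-9) = 20.25
Canola: 0.75·18 + 0.25·(-10) = 11
Sorghum: 0.75·4 + 0.25·(-8) = 1
Rice: 0.75·27 + 0.25·(-8) = 18.25
Rye: 0.75·18 + 0.25·(-8) = 11.5
Highest Hurwicz score = 21.75 → Corn.

Corn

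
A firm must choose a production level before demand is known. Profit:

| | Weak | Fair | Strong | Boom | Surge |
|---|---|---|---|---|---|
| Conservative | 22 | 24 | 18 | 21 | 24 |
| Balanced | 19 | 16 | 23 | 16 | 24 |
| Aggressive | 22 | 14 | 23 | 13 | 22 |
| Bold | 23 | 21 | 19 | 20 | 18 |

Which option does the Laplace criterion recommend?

Conservative

Row averages: Conservative=21.8, Balanced=19.6, Aggressive=18.8, Bold=20.2
Highest average = 21.8 → Conservative.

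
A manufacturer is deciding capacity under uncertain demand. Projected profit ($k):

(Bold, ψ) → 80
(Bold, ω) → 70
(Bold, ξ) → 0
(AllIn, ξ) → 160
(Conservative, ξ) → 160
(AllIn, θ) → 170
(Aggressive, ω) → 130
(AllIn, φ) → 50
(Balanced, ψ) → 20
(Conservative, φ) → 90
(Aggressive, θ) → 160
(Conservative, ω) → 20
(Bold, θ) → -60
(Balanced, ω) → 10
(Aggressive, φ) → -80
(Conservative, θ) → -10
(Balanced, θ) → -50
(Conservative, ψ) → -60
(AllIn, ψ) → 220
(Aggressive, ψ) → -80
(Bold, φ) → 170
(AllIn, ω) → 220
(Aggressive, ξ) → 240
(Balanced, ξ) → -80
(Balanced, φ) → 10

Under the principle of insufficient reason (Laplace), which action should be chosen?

AllIn

Row averages: Conservative=40, Balanced=-18, Aggressive=74, Bold=52, AllIn=164
Highest average = 164 → AllIn.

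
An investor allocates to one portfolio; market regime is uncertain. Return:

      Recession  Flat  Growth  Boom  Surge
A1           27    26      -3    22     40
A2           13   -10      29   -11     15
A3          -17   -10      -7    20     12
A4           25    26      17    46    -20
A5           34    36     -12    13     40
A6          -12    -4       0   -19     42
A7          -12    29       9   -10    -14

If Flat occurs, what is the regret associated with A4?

Best payoff under Flat is 36.
Regret = 36 − 26 = 10.

10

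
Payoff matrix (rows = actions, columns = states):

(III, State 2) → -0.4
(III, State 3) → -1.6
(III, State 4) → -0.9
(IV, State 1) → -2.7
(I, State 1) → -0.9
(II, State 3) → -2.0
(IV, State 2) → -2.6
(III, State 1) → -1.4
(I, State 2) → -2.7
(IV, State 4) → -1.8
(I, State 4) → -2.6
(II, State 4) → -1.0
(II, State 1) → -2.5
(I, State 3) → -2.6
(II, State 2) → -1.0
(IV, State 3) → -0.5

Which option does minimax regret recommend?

III

Column bests: State 1=-0.9, State 2=-0.4, State 3=-0.5, State 4=-0.9.
I regrets: 0.0, 2.3, 2.1, 1.7 → max 2.3
II regrets: 1.6, 0.6, 1.5, 0.1 → max 1.6
III regrets: 0.5, 0.0, 1.1, 0.0 → max 1.1
IV regrets: 1.8, 2.2, 0.0, 0.9 → max 2.2
Smallest max regret = 1.1 → III.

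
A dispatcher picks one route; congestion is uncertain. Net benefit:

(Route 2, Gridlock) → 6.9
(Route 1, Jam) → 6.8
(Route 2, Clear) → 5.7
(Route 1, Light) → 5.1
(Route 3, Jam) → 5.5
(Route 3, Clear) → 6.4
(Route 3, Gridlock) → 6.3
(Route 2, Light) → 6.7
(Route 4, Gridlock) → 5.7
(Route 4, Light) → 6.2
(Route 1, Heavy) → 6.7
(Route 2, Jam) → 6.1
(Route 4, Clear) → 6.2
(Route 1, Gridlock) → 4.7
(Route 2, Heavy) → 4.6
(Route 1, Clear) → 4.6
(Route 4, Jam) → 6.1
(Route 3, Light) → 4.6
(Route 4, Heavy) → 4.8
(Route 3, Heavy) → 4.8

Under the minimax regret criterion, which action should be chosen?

Column bests: Clear=6.4, Light=6.7, Heavy=6.7, Jam=6.8, Gridlock=6.9.
Route 1 regrets: 1.8, 1.6, 0.0, 0.0, 2.2 → max 2.2
Route 2 regrets: 0.7, 0.0, 2.1, 0.7, 0.0 → max 2.1
Route 3 regrets: 0.0, 2.1, 1.9, 1.3, 0.6 → max 2.1
Route 4 regrets: 0.2, 0.5, 1.9, 0.7, 1.2 → max 1.9
Smallest max regret = 1.9 → Route 4.

Route 4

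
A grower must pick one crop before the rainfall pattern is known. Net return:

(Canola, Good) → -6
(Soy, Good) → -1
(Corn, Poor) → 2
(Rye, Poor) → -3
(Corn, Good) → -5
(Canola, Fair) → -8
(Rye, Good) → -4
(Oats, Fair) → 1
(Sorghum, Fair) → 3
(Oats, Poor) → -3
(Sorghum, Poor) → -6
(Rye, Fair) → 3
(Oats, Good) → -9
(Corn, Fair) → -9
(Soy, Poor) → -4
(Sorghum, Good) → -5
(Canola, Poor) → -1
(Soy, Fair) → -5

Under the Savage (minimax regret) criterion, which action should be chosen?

Rye

Column bests: Poor=2, Fair=3, Good=-1.
Rye regrets: 5, 0, 3 → max 5
Soy regrets: 6, 8, 0 → max 8
Canola regrets: 3, 11, 5 → max 11
Corn regrets: 0, 12, 4 → max 12
Sorghum regrets: 8, 0, 4 → max 8
Oats regrets: 5, 2, 8 → max 8
Smallest max regret = 5 → Rye.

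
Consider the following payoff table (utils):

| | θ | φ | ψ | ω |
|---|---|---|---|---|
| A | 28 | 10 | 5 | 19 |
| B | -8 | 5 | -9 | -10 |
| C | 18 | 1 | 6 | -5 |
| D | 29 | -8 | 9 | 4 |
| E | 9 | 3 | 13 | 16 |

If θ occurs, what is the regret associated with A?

1

Best payoff under θ is 29.
Regret = 29 − 28 = 1.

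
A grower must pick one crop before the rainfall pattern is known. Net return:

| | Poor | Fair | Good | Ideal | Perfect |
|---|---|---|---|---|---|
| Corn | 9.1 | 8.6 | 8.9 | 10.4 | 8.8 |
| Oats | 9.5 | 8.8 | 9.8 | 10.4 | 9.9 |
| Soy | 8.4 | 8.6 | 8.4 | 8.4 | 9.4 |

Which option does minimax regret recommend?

Oats

Column bests: Poor=9.5, Fair=8.8, Good=9.8, Ideal=10.4, Perfect=9.9.
Corn regrets: 0.4, 0.2, 0.9, 0.0, 1.1 → max 1.1
Oats regrets: 0.0, 0.0, 0.0, 0.0, 0.0 → max 0.0
Soy regrets: 1.1, 0.2, 1.4, 2.0, 0.5 → max 2.0
Smallest max regret = 0.0 → Oats.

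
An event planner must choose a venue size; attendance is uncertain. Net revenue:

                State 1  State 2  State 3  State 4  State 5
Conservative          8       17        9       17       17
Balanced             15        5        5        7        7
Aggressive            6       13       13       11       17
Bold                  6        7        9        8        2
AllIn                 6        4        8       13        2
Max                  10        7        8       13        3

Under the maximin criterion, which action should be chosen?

Conservative

Row minima: Conservative=8, Balanced=5, Aggressive=6, Bold=2, AllIn=2, Max=3
Best worst-case = 8 → Conservative.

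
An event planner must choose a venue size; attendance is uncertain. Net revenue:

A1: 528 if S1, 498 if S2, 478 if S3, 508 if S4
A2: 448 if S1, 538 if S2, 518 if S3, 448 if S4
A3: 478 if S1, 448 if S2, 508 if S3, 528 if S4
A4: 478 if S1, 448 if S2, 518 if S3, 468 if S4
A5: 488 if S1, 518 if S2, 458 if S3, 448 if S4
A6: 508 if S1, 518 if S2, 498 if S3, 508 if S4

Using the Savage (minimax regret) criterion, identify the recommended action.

A6

Column bests: S1=528, S2=538, S3=518, S4=528.
A1 regrets: 0, 40, 40, 20 → max 40
A2 regrets: 80, 0, 0, 80 → max 80
A3 regrets: 50, 90, 10, 0 → max 90
A4 regrets: 50, 90, 0, 60 → max 90
A5 regrets: 40, 20, 60, 80 → max 80
A6 regrets: 20, 20, 20, 20 → max 20
Smallest max regret = 20 → A6.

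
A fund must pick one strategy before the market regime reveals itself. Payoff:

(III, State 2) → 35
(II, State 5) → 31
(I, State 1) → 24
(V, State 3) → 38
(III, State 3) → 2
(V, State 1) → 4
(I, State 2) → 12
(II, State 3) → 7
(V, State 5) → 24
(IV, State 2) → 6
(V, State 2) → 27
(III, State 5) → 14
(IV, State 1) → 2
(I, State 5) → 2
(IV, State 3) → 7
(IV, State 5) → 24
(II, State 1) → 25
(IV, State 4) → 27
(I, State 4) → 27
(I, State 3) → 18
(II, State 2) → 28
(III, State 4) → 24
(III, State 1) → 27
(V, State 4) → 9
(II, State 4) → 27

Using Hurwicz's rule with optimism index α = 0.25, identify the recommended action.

II

I: 0.25·27 + 0.75·2 = 8.25
II: 0.25·31 + 0.75·7 = 13
III: 0.25·35 + 0.75·2 = 10.25
IV: 0.25·27 + 0.75·2 = 8.25
V: 0.25·38 + 0.75·4 = 12.5
Highest Hurwicz score = 13 → II.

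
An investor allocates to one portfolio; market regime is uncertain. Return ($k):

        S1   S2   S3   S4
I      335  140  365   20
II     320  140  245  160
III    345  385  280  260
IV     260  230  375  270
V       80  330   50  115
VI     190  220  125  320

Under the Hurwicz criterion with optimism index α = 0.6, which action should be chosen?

III

I: 0.6·365 + 0.4·20 = 227
II: 0.6·320 + 0.4·140 = 248
III: 0.6·385 + 0.4·260 = 335
IV: 0.6·375 + 0.4·230 = 317
V: 0.6·330 + 0.4·50 = 218
VI: 0.6·320 + 0.4·125 = 242
Highest Hurwicz score = 335 → III.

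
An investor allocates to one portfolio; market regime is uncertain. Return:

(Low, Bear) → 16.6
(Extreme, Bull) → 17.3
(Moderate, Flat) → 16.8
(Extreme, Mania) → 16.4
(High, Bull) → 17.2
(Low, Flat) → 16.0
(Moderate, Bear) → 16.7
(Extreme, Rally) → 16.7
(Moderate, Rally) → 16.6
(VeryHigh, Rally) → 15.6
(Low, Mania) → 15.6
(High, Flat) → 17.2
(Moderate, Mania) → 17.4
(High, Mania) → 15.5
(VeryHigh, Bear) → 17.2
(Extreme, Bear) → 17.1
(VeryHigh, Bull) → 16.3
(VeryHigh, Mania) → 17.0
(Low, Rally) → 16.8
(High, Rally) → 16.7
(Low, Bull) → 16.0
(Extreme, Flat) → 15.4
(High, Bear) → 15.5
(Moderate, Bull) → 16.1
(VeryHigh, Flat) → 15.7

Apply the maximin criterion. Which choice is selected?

Moderate

Row minima: Low=15.6, Moderate=16.1, High=15.5, VeryHigh=15.6, Extreme=15.4
Best worst-case = 16.1 → Moderate.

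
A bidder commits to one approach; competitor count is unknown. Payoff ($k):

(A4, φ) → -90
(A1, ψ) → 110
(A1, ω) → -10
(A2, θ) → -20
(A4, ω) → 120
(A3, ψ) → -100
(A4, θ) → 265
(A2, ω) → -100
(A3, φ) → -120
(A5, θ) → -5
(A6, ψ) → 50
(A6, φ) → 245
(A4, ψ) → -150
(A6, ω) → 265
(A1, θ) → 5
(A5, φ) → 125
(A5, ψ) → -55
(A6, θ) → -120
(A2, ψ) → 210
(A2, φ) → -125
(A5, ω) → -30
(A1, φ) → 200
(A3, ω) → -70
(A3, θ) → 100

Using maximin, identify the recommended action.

Row minima: A1=-10, A2=-125, A3=-120, A4=-150, A5=-55, A6=-120
Best worst-case = -10 → A1.

A1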